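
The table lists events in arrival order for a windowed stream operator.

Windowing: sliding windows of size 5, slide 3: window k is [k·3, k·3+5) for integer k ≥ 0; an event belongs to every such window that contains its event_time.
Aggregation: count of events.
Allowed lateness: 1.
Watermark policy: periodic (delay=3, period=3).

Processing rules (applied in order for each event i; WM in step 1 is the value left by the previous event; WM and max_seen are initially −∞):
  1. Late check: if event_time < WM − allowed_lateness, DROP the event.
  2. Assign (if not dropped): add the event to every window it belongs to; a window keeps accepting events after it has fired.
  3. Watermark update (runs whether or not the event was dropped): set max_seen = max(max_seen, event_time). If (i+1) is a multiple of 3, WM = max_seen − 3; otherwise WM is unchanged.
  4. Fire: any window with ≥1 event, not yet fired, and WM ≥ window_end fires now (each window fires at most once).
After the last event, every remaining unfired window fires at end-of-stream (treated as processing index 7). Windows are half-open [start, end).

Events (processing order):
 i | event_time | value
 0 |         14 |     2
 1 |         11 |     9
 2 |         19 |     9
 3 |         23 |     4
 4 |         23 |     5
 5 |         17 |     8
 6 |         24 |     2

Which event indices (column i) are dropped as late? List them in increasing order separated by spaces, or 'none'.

i=0 t=14 v=2: → [12,17); WM=−∞
i=1 t=11 v=9: → [9,14); WM=−∞
i=2 t=19 v=9: → [18,23),[15,20); WM=16; [9,14) fires=1
i=3 t=23 v=4: → [21,26); WM=16
i=4 t=23 v=5: → [21,26); WM=16
i=5 t=17 v=8: → [15,20); WM=20; [12,17) fires=1 [15,20) fires=2
i=6 t=24 v=2: → [24,29),[21,26); WM=20

none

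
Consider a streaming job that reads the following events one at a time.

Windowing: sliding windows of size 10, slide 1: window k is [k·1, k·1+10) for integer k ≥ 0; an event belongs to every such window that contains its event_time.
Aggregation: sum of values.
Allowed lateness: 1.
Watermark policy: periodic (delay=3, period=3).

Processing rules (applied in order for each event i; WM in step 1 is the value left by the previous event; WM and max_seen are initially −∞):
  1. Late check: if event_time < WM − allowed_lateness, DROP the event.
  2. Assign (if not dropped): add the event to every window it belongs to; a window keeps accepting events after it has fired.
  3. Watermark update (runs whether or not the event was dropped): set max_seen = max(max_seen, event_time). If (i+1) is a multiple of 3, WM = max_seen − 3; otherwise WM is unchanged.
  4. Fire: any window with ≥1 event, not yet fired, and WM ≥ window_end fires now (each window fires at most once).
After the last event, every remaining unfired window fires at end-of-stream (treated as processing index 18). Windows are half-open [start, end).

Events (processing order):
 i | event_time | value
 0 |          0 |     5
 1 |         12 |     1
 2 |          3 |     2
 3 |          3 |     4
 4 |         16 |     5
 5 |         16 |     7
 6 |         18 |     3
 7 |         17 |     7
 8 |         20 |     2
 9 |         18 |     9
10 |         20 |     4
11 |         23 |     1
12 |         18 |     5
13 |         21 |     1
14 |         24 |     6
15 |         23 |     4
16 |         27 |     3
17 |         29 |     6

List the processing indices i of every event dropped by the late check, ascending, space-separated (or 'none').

i=0 t=0 v=5: → [0,10); WM=−∞
i=1 t=12 v=1: → [12,22),[11,21),[10,20),[9,19),[8,18),[7,17),[6,16),[5,15),[4,14),[3,13); WM=−∞
i=2 t=3 v=2: → [3,13),[2,12),[1,11),[0,10); WM=9
i=3 t=3 v=4: DROP (t<9-1); WM=9
i=4 t=16 v=5: → [16,26),[15,25),[14,24),[13,23),[12,22),[11,21),[10,20),[9,19),[8,18),[7,17); WM=9
i=5 t=16 v=7: → [16,26),[15,25),[14,24),[13,23),[12,22),[11,21),[10,20),[9,19),[8,18),[7,17); WM=13; [0,10) fires=7 [1,11) fires=2 [2,12) fires=2 [3,13) fires=3
i=6 t=18 v=3: → [18,28),[17,27),[16,26),[15,25),[14,24),[13,23),[12,22),[11,21),[10,20),[9,19); WM=13
i=7 t=17 v=7: → [17,27),[16,26),[15,25),[14,24),[13,23),[12,22),[11,21),[10,20),[9,19),[8,18); WM=13
i=8 t=20 v=2: → [20,30),[19,29),[18,28),[17,27),[16,26),[15,25),[14,24),[13,23),[12,22),[11,21); WM=17; [4,14) fires=1 [5,15) fires=1 [6,16) fires=1 [7,17) fires=13
i=9 t=18 v=9: → [18,28),[17,27),[16,26),[15,25),[14,24),[13,23),[12,22),[11,21),[10,20),[9,19); WM=17
i=10 t=20 v=4: → [20,30),[19,29),[18,28),[17,27),[16,26),[15,25),[14,24),[13,23),[12,22),[11,21); WM=17
i=11 t=23 v=1: → [23,33),[22,32),[21,31),[20,30),[19,29),[18,28),[17,27),[16,26),[15,25),[14,24); WM=20; [8,18) fires=20 [9,19) fires=32 [10,20) fires=32
i=12 t=18 v=5: DROP (t<20-1); WM=20
i=13 t=21 v=1: → [21,31),[20,30),[19,29),[18,28),[17,27),[16,26),[15,25),[14,24),[13,23),[12,22); WM=20
i=14 t=24 v=6: → [24,34),[23,33),[22,32),[21,31),[20,30),[19,29),[18,28),[17,27),[16,26),[15,25); WM=21; [11,21) fires=38
i=15 t=23 v=4: → [23,33),[22,32),[21,31),[20,30),[19,29),[18,28),[17,27),[16,26),[15,25),[14,24); WM=21
i=16 t=27 v=3: → [27,37),[26,36),[25,35),[24,34),[23,33),[22,32),[21,31),[20,30),[19,29),[18,28); WM=21
i=17 t=29 v=6: → [29,39),[28,38),[27,37),[26,36),[25,35),[24,34),[23,33),[22,32),[21,31),[20,30); WM=26; [12,22) fires=39 [13,23) fires=38 [14,24) fires=43 [15,25) fires=49 [16,26) fires=49

3 12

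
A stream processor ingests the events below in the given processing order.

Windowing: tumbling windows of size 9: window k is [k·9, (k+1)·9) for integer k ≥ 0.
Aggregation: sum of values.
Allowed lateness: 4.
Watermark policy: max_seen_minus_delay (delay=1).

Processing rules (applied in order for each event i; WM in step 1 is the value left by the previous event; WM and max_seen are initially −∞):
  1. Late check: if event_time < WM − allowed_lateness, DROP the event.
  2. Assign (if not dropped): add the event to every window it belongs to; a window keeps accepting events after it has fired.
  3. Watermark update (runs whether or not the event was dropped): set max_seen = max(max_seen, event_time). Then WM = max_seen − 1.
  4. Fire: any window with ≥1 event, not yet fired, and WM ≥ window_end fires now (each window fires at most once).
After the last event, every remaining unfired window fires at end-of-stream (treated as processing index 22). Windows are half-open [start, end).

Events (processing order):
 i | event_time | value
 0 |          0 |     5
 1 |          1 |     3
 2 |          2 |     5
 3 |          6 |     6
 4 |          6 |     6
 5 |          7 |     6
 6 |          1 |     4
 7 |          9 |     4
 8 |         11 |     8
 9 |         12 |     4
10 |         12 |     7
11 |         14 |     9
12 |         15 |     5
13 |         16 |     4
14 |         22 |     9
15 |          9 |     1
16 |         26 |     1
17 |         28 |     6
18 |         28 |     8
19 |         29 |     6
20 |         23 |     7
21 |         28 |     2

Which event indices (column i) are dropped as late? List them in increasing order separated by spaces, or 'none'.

6 15 20

i=0 t=0 v=5: → [0,9); WM=-1
i=1 t=1 v=3: → [0,9); WM=0
i=2 t=2 v=5: → [0,9); WM=1
i=3 t=6 v=6: → [0,9); WM=5
i=4 t=6 v=6: → [0,9); WM=5
i=5 t=7 v=6: → [0,9); WM=6
i=6 t=1 v=4: DROP (t<6-4); WM=6
i=7 t=9 v=4: → [9,18); WM=8
i=8 t=11 v=8: → [9,18); WM=10; [0,9) fires=31
i=9 t=12 v=4: → [9,18); WM=11
i=10 t=12 v=7: → [9,18); WM=11
i=11 t=14 v=9: → [9,18); WM=13
i=12 t=15 v=5: → [9,18); WM=14
i=13 t=16 v=4: → [9,18); WM=15
i=14 t=22 v=9: → [18,27); WM=21; [9,18) fires=41
i=15 t=9 v=1: DROP (t<21-4); WM=21
i=16 t=26 v=1: → [18,27); WM=25
i=17 t=28 v=6: → [27,36); WM=27; [18,27) fires=10
i=18 t=28 v=8: → [27,36); WM=27
i=19 t=29 v=6: → [27,36); WM=28
i=20 t=23 v=7: DROP (t<28-4); WM=28
i=21 t=28 v=2: → [27,36); WM=28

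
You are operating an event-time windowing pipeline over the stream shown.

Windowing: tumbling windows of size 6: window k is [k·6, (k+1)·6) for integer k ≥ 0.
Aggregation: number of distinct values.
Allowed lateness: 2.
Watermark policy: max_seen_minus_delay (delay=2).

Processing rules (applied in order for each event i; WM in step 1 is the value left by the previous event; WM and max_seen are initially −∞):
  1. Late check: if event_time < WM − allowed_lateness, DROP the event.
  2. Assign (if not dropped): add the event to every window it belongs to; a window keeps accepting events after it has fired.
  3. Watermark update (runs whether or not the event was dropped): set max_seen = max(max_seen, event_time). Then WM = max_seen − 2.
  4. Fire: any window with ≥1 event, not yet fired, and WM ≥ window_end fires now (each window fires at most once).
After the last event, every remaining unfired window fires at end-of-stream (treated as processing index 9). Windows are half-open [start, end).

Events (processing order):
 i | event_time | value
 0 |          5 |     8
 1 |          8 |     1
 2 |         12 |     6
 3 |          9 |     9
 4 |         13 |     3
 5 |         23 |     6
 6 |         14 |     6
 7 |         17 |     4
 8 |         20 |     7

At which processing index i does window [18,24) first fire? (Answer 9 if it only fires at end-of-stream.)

i=0 t=5 v=8: → [0,6); WM=3
i=1 t=8 v=1: → [6,12); WM=6; [0,6) fires=1
i=2 t=12 v=6: → [12,18); WM=10
i=3 t=9 v=9: → [6,12); WM=10
i=4 t=13 v=3: → [12,18); WM=11
i=5 t=23 v=6: → [18,24); WM=21; [6,12) fires=2 [12,18) fires=2
i=6 t=14 v=6: DROP (t<21-2); WM=21
i=7 t=17 v=4: DROP (t<21-2); WM=21
i=8 t=20 v=7: → [18,24); WM=21

9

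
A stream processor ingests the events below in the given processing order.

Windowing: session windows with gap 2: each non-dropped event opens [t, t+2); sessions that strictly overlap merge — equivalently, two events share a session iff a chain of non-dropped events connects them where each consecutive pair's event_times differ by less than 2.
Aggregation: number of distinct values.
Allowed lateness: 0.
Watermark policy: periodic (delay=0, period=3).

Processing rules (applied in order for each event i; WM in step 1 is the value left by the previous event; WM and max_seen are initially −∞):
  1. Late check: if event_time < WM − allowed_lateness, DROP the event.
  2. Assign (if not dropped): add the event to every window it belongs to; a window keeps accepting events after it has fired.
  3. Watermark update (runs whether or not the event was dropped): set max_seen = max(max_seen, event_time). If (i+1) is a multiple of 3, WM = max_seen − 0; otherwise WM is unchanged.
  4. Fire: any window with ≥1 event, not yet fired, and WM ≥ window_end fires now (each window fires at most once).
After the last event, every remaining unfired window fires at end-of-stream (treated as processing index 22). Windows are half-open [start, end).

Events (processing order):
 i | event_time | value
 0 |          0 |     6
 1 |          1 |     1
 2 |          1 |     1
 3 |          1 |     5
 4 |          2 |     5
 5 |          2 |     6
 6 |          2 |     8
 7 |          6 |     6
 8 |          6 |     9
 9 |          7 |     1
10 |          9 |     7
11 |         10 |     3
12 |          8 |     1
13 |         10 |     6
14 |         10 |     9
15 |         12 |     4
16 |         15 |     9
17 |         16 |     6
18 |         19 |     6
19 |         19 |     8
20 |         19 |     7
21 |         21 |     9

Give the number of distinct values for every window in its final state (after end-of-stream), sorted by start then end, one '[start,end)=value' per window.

i=0 t=0 v=6: → [0,2); WM=−∞
i=1 t=1 v=1: → [0,3); WM=−∞
i=2 t=1 v=1: → [0,3); WM=1
i=3 t=1 v=5: → [0,3); WM=1
i=4 t=2 v=5: → [0,4); WM=1
i=5 t=2 v=6: → [0,4); WM=2
i=6 t=2 v=8: → [0,4); WM=2
i=7 t=6 v=6: → [6,8); WM=2
i=8 t=6 v=9: → [6,8); WM=6
i=9 t=7 v=1: → [6,9); WM=6
i=10 t=9 v=7: → [9,11); WM=6
i=11 t=10 v=3: → [9,12); WM=10
i=12 t=8 v=1: DROP (t<10-0); WM=10
i=13 t=10 v=6: → [9,12); WM=10
i=14 t=10 v=9: → [9,12); WM=10
i=15 t=12 v=4: → [12,14); WM=10
i=16 t=15 v=9: → [15,17); WM=10
i=17 t=16 v=6: → [15,18); WM=16
i=18 t=19 v=6: → [19,21); WM=16
i=19 t=19 v=8: → [19,21); WM=16
i=20 t=19 v=7: → [19,21); WM=19
i=21 t=21 v=9: → [21,23); WM=19

[0,4)=4 [6,9)=3 [9,12)=4 [12,14)=1 [15,18)=2 [19,21)=3 [21,23)=1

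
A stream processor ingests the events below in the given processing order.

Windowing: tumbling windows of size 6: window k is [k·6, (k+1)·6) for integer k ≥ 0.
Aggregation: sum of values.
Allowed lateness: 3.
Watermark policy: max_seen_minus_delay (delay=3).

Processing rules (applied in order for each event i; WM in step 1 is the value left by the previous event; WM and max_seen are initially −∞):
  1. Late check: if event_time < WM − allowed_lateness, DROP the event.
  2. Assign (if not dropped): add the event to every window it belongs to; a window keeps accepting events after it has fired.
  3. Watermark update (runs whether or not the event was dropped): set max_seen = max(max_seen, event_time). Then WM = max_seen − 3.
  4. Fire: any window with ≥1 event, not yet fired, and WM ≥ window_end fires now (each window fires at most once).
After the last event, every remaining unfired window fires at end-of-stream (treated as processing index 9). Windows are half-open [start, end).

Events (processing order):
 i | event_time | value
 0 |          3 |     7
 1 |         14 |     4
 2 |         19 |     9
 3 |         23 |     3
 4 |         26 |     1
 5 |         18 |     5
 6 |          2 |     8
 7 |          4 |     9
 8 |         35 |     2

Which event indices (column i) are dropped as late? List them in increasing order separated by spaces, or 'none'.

5 6 7

i=0 t=3 v=7: → [0,6); WM=0
i=1 t=14 v=4: → [12,18); WM=11; [0,6) fires=7
i=2 t=19 v=9: → [18,24); WM=16
i=3 t=23 v=3: → [18,24); WM=20; [12,18) fires=4
i=4 t=26 v=1: → [24,30); WM=23
i=5 t=18 v=5: DROP (t<23-3); WM=23
i=6 t=2 v=8: DROP (t<23-3); WM=23
i=7 t=4 v=9: DROP (t<23-3); WM=23
i=8 t=35 v=2: → [30,36); WM=32; [18,24) fires=12 [24,30) fires=1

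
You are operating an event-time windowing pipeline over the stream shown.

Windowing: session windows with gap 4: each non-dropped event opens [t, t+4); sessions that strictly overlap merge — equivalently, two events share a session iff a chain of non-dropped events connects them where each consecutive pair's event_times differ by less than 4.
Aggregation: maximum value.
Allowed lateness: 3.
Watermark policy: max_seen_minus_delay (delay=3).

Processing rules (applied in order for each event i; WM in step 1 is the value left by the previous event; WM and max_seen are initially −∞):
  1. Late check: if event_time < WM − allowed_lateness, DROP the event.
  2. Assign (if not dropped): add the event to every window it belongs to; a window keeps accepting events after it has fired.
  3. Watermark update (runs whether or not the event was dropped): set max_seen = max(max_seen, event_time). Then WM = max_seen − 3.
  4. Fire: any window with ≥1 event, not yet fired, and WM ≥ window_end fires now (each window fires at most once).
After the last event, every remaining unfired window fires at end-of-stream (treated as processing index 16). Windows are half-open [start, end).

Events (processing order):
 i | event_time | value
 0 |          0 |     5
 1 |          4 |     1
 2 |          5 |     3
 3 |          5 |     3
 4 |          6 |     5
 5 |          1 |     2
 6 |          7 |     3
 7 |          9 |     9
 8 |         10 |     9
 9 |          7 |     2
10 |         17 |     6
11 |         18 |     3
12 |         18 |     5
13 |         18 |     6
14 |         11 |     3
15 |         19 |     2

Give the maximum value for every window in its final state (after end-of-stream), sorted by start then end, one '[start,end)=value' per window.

i=0 t=0 v=5: → [0,4); WM=-3
i=1 t=4 v=1: → [4,8); WM=1
i=2 t=5 v=3: → [4,9); WM=2
i=3 t=5 v=3: → [4,9); WM=2
i=4 t=6 v=5: → [4,10); WM=3
i=5 t=1 v=2: → [0,10); WM=3
i=6 t=7 v=3: → [0,11); WM=4
i=7 t=9 v=9: → [0,13); WM=6
i=8 t=10 v=9: → [0,14); WM=7
i=9 t=7 v=2: → [0,14); WM=7
i=10 t=17 v=6: → [17,21); WM=14
i=11 t=18 v=3: → [17,22); WM=15
i=12 t=18 v=5: → [17,22); WM=15
i=13 t=18 v=6: → [17,22); WM=15
i=14 t=11 v=3: DROP (t<15-3); WM=15
i=15 t=19 v=2: → [17,23); WM=16

[0,14)=9 [17,23)=6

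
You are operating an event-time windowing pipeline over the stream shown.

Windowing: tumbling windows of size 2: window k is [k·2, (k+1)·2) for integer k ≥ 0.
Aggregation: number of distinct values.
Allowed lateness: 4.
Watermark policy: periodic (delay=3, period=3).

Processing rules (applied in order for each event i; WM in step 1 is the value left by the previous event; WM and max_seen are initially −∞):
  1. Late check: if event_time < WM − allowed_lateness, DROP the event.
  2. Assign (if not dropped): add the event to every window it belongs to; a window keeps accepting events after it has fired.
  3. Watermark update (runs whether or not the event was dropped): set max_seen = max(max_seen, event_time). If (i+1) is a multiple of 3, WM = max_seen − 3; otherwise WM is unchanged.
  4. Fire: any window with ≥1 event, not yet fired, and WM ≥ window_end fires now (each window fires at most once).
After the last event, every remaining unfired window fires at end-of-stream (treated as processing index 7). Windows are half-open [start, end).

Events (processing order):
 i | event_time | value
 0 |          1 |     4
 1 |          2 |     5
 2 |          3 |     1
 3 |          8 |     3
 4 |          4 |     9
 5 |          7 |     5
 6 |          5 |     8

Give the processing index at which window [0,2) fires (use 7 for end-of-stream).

i=0 t=1 v=4: → [0,2); WM=−∞
i=1 t=2 v=5: → [2,4); WM=−∞
i=2 t=3 v=1: → [2,4); WM=0
i=3 t=8 v=3: → [8,10); WM=0
i=4 t=4 v=9: → [4,6); WM=0
i=5 t=7 v=5: → [6,8); WM=5; [0,2) fires=1 [2,4) fires=2
i=6 t=5 v=8: → [4,6); WM=5

5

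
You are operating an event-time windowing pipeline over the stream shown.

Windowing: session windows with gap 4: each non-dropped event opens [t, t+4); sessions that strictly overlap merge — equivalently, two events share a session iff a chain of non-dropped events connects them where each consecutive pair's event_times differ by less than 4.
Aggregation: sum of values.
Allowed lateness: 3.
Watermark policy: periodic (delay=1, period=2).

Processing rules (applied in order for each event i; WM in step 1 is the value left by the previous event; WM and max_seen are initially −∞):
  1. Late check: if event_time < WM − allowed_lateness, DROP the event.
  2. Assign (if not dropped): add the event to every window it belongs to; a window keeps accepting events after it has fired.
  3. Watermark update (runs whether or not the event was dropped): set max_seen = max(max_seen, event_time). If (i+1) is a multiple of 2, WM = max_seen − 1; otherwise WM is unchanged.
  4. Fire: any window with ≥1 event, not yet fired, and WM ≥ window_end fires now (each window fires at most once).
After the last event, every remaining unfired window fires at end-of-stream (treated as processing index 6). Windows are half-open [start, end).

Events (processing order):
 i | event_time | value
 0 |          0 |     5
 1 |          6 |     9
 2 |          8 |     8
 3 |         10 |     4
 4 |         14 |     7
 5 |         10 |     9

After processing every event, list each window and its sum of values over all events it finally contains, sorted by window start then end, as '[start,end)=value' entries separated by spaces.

i=0 t=0 v=5: → [0,4); WM=−∞
i=1 t=6 v=9: → [6,10); WM=5
i=2 t=8 v=8: → [6,12); WM=5
i=3 t=10 v=4: → [6,14); WM=9
i=4 t=14 v=7: → [14,18); WM=9
i=5 t=10 v=9: → [6,14); WM=13

[0,4)=5 [6,14)=30 [14,18)=7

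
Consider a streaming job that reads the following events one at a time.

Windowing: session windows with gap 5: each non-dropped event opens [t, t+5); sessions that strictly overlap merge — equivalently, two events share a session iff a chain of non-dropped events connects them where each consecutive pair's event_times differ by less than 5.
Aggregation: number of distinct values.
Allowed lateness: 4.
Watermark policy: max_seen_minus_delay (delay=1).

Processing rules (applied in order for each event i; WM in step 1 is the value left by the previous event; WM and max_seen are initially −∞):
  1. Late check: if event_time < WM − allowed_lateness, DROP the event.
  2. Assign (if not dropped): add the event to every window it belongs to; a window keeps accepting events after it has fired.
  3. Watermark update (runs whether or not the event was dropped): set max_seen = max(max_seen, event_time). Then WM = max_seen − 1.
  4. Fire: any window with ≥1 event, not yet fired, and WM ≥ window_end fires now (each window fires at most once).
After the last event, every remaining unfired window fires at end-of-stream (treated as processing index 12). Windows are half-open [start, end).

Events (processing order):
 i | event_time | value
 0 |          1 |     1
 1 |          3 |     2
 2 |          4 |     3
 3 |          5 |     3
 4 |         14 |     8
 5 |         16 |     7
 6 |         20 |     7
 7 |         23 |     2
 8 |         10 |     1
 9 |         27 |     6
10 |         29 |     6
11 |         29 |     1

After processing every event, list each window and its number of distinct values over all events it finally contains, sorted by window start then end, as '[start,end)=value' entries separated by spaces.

[1,10)=3 [14,34)=5

i=0 t=1 v=1: → [1,6); WM=0
i=1 t=3 v=2: → [1,8); WM=2
i=2 t=4 v=3: → [1,9); WM=3
i=3 t=5 v=3: → [1,10); WM=4
i=4 t=14 v=8: → [14,19); WM=13
i=5 t=16 v=7: → [14,21); WM=15
i=6 t=20 v=7: → [14,25); WM=19
i=7 t=23 v=2: → [14,28); WM=22
i=8 t=10 v=1: DROP (t<22-4); WM=22
i=9 t=27 v=6: → [14,32); WM=26
i=10 t=29 v=6: → [14,34); WM=28
i=11 t=29 v=1: → [14,34); WM=28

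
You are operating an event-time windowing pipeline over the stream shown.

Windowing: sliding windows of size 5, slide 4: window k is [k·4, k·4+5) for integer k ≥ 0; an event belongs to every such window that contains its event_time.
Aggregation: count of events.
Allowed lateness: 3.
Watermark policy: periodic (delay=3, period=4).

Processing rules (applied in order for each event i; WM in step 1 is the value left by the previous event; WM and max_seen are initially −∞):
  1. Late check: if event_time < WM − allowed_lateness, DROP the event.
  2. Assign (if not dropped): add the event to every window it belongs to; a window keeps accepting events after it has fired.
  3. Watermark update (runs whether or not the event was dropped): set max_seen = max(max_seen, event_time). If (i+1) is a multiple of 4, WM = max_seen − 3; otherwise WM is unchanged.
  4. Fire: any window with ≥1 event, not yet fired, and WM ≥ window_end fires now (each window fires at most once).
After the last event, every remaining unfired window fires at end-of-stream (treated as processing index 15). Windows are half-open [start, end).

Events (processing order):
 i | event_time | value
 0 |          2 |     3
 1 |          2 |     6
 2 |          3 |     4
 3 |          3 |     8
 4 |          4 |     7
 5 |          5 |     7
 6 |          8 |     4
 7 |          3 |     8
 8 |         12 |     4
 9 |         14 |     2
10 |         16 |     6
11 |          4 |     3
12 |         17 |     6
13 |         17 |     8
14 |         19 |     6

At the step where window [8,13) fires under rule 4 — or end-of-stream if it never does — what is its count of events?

i=0 t=2 v=3: → [0,5); WM=−∞
i=1 t=2 v=6: → [0,5); WM=−∞
i=2 t=3 v=4: → [0,5); WM=−∞
i=3 t=3 v=8: → [0,5); WM=0
i=4 t=4 v=7: → [4,9),[0,5); WM=0
i=5 t=5 v=7: → [4,9); WM=0
i=6 t=8 v=4: → [8,13),[4,9); WM=0
i=7 t=3 v=8: → [0,5); WM=5; [0,5) fires=6
i=8 t=12 v=4: → [12,17),[8,13); WM=5
i=9 t=14 v=2: → [12,17); WM=5
i=10 t=16 v=6: → [16,21),[12,17); WM=5
i=11 t=4 v=3: → [4,9),[0,5); WM=13; [4,9) fires=4 [8,13) fires=2
i=12 t=17 v=6: → [16,21); WM=13
i=13 t=17 v=8: → [16,21); WM=13
i=14 t=19 v=6: → [16,21); WM=13

2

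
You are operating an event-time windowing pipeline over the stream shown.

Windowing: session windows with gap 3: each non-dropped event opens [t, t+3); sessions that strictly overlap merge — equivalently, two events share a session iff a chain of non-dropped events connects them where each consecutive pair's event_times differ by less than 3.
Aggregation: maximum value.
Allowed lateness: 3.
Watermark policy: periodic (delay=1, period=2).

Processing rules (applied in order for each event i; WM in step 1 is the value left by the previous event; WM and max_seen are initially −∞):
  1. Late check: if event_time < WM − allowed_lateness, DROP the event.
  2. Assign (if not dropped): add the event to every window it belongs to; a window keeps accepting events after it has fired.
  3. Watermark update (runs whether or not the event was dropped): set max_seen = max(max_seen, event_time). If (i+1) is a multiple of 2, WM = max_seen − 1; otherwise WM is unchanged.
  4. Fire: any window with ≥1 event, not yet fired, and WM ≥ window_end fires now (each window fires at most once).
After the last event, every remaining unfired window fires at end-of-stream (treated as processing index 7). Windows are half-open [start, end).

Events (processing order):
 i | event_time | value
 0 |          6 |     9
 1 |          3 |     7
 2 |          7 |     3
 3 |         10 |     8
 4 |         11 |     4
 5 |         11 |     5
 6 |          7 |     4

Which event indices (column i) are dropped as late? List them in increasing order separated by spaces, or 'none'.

i=0 t=6 v=9: → [6,9); WM=−∞
i=1 t=3 v=7: → [3,6); WM=5
i=2 t=7 v=3: → [6,10); WM=5
i=3 t=10 v=8: → [10,13); WM=9
i=4 t=11 v=4: → [10,14); WM=9
i=5 t=11 v=5: → [10,14); WM=10
i=6 t=7 v=4: → [6,10); WM=10

none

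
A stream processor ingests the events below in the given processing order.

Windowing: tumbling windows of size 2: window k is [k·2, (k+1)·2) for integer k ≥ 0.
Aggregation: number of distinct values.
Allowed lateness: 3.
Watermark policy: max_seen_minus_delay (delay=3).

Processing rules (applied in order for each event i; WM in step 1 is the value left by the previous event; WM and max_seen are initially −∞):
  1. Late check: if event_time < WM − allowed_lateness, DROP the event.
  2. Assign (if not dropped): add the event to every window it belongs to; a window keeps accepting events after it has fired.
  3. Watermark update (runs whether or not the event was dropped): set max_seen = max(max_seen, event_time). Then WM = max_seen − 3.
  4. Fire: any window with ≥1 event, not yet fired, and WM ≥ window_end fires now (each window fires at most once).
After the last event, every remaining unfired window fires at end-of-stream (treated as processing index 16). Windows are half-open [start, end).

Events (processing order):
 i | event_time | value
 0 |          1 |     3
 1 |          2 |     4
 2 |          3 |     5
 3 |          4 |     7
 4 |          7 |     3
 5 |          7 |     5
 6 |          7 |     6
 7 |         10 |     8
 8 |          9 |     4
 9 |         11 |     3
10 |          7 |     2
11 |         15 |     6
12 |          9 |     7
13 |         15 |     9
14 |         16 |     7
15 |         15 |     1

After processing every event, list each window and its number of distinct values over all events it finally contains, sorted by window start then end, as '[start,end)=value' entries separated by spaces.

[0,2)=1 [2,4)=2 [4,6)=1 [6,8)=4 [8,10)=2 [10,12)=2 [14,16)=3 [16,18)=1

i=0 t=1 v=3: → [0,2); WM=-2
i=1 t=2 v=4: → [2,4); WM=-1
i=2 t=3 v=5: → [2,4); WM=0
i=3 t=4 v=7: → [4,6); WM=1
i=4 t=7 v=3: → [6,8); WM=4; [0,2) fires=1 [2,4) fires=2
i=5 t=7 v=5: → [6,8); WM=4
i=6 t=7 v=6: → [6,8); WM=4
i=7 t=10 v=8: → [10,12); WM=7; [4,6) fires=1
i=8 t=9 v=4: → [8,10); WM=7
i=9 t=11 v=3: → [10,12); WM=8; [6,8) fires=3
i=10 t=7 v=2: → [6,8); WM=8
i=11 t=15 v=6: → [14,16); WM=12; [8,10) fires=1 [10,12) fires=2
i=12 t=9 v=7: → [8,10); WM=12
i=13 t=15 v=9: → [14,16); WM=12
i=14 t=16 v=7: → [16,18); WM=13
i=15 t=15 v=1: → [14,16); WM=13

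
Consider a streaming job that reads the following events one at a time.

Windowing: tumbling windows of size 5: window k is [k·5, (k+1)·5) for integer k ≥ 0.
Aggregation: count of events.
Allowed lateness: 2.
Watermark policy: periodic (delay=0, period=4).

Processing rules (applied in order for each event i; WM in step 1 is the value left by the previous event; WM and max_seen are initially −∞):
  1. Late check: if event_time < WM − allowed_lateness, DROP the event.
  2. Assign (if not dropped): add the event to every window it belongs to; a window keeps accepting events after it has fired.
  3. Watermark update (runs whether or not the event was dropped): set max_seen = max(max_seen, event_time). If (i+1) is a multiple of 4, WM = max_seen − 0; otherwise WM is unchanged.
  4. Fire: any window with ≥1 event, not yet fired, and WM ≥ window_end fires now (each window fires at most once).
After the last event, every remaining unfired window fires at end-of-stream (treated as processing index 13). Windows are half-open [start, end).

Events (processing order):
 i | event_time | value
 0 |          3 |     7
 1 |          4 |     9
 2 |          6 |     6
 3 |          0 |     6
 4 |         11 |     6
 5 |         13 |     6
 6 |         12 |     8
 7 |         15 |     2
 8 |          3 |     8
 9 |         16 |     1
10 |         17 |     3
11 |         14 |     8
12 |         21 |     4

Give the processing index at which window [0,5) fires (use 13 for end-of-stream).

3

i=0 t=3 v=7: → [0,5); WM=−∞
i=1 t=4 v=9: → [0,5); WM=−∞
i=2 t=6 v=6: → [5,10); WM=−∞
i=3 t=0 v=6: → [0,5); WM=6; [0,5) fires=3
i=4 t=11 v=6: → [10,15); WM=6
i=5 t=13 v=6: → [10,15); WM=6
i=6 t=12 v=8: → [10,15); WM=6
i=7 t=15 v=2: → [15,20); WM=15; [5,10) fires=1 [10,15) fires=3
i=8 t=3 v=8: DROP (t<15-2); WM=15
i=9 t=16 v=1: → [15,20); WM=15
i=10 t=17 v=3: → [15,20); WM=15
i=11 t=14 v=8: → [10,15); WM=17
i=12 t=21 v=4: → [20,25); WM=17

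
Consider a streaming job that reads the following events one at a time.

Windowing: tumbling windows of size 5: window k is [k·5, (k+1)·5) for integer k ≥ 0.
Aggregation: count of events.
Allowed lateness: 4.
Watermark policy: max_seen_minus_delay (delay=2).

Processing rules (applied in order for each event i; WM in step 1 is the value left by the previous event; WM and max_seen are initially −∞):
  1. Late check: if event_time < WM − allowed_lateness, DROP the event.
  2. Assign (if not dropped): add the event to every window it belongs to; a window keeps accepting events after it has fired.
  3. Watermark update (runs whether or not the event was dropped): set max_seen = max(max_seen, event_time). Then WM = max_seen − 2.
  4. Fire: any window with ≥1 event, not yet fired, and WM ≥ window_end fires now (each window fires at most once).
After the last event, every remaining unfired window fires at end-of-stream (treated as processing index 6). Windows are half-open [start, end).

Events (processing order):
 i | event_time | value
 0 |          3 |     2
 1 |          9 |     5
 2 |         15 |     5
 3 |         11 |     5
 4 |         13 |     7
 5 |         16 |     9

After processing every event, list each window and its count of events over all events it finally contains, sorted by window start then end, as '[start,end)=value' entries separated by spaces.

[0,5)=1 [5,10)=1 [10,15)=2 [15,20)=2

i=0 t=3 v=2: → [0,5); WM=1
i=1 t=9 v=5: → [5,10); WM=7; [0,5) fires=1
i=2 t=15 v=5: → [15,20); WM=13; [5,10) fires=1
i=3 t=11 v=5: → [10,15); WM=13
i=4 t=13 v=7: → [10,15); WM=13
i=5 t=16 v=9: → [15,20); WM=14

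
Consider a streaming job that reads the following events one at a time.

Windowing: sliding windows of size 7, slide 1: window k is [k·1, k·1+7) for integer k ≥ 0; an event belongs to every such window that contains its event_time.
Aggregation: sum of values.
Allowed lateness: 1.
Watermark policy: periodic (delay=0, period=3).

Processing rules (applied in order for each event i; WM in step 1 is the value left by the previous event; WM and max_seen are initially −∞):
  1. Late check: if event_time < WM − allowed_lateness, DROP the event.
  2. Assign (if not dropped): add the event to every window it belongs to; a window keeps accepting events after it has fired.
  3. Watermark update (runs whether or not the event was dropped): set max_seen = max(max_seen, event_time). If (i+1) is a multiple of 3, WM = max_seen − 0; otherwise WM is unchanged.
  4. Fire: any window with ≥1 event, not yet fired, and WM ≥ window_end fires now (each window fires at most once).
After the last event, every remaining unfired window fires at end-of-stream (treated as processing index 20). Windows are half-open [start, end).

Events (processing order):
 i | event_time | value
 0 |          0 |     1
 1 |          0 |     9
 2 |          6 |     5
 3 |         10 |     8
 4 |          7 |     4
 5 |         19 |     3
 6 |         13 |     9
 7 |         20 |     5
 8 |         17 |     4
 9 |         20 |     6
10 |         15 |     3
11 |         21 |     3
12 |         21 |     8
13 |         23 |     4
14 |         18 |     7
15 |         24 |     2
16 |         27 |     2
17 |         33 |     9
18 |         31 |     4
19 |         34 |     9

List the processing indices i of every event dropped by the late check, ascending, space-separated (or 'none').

i=0 t=0 v=1: → [0,7); WM=−∞
i=1 t=0 v=9: → [0,7); WM=−∞
i=2 t=6 v=5: → [6,13),[5,12),[4,11),[3,10),[2,9),[1,8),[0,7); WM=6
i=3 t=10 v=8: → [10,17),[9,16),[8,15),[7,14),[6,13),[5,12),[4,11); WM=6
i=4 t=7 v=4: → [7,14),[6,13),[5,12),[4,11),[3,10),[2,9),[1,8); WM=6
i=5 t=19 v=3: → [19,26),[18,25),[17,24),[16,23),[15,22),[14,21),[13,20); WM=19; [0,7) fires=15 [1,8) fires=9 [2,9) fires=9 [3,10) fires=9 [4,11) fires=17 [5,12) fires=17 [6,13) fires=17 [7,14) fires=12 [8,15) fires=8 [9,16) fires=8 [10,17) fires=8
i=6 t=13 v=9: DROP (t<19-1); WM=19
i=7 t=20 v=5: → [20,27),[19,26),[18,25),[17,24),[16,23),[15,22),[14,21); WM=19
i=8 t=17 v=4: DROP (t<19-1); WM=20; [13,20) fires=3
i=9 t=20 v=6: → [20,27),[19,26),[18,25),[17,24),[16,23),[15,22),[14,21); WM=20
i=10 t=15 v=3: DROP (t<20-1); WM=20
i=11 t=21 v=3: → [21,28),[20,27),[19,26),[18,25),[17,24),[16,23),[15,22); WM=21; [14,21) fires=14
i=12 t=21 v=8: → [21,28),[20,27),[19,26),[18,25),[17,24),[16,23),[15,22); WM=21
i=13 t=23 v=4: → [23,30),[22,29),[21,28),[20,27),[19,26),[18,25),[17,24); WM=21
i=14 t=18 v=7: DROP (t<21-1); WM=23; [15,22) fires=25 [16,23) fires=25
i=15 t=24 v=2: → [24,31),[23,30),[22,29),[21,28),[20,27),[19,26),[18,25); WM=23
i=16 t=27 v=2: → [27,34),[26,33),[25,32),[24,31),[23,30),[22,29),[21,28); WM=23
i=17 t=33 v=9: → [33,40),[32,39),[31,38),[30,37),[29,36),[28,35),[27,34); WM=33; [17,24) fires=29 [18,25) fires=31 [19,26) fires=31 [20,27) fires=28 [21,28) fires=19 [22,29) fires=8 [23,30) fires=8 [24,31) fires=4 [25,32) fires=2 [26,33) fires=2
i=18 t=31 v=4: DROP (t<33-1); WM=33
i=19 t=34 v=9: → [34,41),[33,40),[32,39),[31,38),[30,37),[29,36),[28,35); WM=33

6 8 10 14 18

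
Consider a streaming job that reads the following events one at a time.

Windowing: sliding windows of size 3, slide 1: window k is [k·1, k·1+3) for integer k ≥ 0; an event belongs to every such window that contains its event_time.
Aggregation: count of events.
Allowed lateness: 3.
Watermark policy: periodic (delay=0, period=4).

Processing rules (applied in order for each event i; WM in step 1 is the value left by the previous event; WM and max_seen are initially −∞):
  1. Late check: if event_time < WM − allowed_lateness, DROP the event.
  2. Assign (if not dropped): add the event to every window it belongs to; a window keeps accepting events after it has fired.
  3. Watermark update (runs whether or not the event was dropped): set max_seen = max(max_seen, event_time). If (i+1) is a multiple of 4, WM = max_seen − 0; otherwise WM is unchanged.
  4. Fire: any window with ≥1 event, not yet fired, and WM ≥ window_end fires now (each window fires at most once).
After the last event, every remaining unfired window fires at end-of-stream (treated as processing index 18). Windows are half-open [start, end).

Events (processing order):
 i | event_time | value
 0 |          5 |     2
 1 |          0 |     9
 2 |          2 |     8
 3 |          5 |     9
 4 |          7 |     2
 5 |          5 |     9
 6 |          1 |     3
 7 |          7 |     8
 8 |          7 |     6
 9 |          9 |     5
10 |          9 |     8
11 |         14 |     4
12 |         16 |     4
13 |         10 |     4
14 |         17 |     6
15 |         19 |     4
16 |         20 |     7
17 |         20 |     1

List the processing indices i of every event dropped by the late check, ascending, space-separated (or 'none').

6 13

i=0 t=5 v=2: → [5,8),[4,7),[3,6); WM=−∞
i=1 t=0 v=9: → [0,3); WM=−∞
i=2 t=2 v=8: → [2,5),[1,4),[0,3); WM=−∞
i=3 t=5 v=9: → [5,8),[4,7),[3,6); WM=5; [0,3) fires=2 [1,4) fires=1 [2,5) fires=1
i=4 t=7 v=2: → [7,10),[6,9),[5,8); WM=5
i=5 t=5 v=9: → [5,8),[4,7),[3,6); WM=5
i=6 t=1 v=3: DROP (t<5-3); WM=5
i=7 t=7 v=8: → [7,10),[6,9),[5,8); WM=7; [3,6) fires=3 [4,7) fires=3
i=8 t=7 v=6: → [7,10),[6,9),[5,8); WM=7
i=9 t=9 v=5: → [9,12),[8,11),[7,10); WM=7
i=10 t=9 v=8: → [9,12),[8,11),[7,10); WM=7
i=11 t=14 v=4: → [14,17),[13,16),[12,15); WM=14; [5,8) fires=6 [6,9) fires=3 [7,10) fires=5 [8,11) fires=2 [9,12) fires=2
i=12 t=16 v=4: → [16,19),[15,18),[14,17); WM=14
i=13 t=10 v=4: DROP (t<14-3); WM=14
i=14 t=17 v=6: → [17,20),[16,19),[15,18); WM=14
i=15 t=19 v=4: → [19,22),[18,21),[17,20); WM=19; [12,15) fires=1 [13,16) fires=1 [14,17) fires=2 [15,18) fires=2 [16,19) fires=2
i=16 t=20 v=7: → [20,23),[19,22),[18,21); WM=19
i=17 t=20 v=1: → [20,23),[19,22),[18,21); WM=19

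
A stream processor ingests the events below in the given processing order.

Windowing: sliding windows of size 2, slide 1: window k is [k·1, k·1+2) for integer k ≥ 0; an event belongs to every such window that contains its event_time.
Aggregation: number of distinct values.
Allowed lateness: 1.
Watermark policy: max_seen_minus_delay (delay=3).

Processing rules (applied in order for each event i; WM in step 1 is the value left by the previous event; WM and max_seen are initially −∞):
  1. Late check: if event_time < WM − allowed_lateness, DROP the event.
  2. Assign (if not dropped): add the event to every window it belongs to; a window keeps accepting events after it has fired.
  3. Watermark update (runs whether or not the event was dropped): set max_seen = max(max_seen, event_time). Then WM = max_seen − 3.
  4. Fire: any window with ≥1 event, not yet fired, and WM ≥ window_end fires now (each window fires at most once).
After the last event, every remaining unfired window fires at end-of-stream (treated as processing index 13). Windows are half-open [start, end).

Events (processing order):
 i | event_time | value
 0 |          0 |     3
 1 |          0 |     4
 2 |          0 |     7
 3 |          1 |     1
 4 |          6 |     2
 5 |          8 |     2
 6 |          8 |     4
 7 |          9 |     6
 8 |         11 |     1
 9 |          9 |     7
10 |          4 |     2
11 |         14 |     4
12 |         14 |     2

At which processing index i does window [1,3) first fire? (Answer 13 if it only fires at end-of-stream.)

i=0 t=0 v=3: → [0,2); WM=-3
i=1 t=0 v=4: → [0,2); WM=-3
i=2 t=0 v=7: → [0,2); WM=-3
i=3 t=1 v=1: → [1,3),[0,2); WM=-2
i=4 t=6 v=2: → [6,8),[5,7); WM=3; [0,2) fires=4 [1,3) fires=1
i=5 t=8 v=2: → [8,10),[7,9); WM=5
i=6 t=8 v=4: → [8,10),[7,9); WM=5
i=7 t=9 v=6: → [9,11),[8,10); WM=6
i=8 t=11 v=1: → [11,13),[10,12); WM=8; [5,7) fires=1 [6,8) fires=1
i=9 t=9 v=7: → [9,11),[8,10); WM=8
i=10 t=4 v=2: DROP (t<8-1); WM=8
i=11 t=14 v=4: → [14,16),[13,15); WM=11; [7,9) fires=2 [8,10) fires=4 [9,11) fires=2
i=12 t=14 v=2: → [14,16),[13,15); WM=11

4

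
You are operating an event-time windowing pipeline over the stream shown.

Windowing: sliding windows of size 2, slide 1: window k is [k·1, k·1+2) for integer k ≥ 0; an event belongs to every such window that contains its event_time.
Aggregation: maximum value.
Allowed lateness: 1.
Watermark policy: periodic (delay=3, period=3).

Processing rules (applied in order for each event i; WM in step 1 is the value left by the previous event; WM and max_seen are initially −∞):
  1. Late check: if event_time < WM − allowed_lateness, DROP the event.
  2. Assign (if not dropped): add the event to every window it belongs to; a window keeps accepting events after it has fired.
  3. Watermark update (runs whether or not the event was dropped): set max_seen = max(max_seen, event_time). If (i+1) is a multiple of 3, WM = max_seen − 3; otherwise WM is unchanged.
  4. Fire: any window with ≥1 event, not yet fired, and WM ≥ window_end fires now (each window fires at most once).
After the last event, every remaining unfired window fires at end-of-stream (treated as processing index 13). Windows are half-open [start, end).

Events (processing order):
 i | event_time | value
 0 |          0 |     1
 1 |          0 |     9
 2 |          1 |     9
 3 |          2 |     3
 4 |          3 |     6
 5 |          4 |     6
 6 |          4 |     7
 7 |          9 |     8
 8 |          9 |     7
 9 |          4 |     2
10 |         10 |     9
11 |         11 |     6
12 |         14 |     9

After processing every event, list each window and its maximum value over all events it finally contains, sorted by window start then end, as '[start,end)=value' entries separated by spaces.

[0,2)=9 [1,3)=9 [2,4)=6 [3,5)=7 [4,6)=7 [8,10)=8 [9,11)=9 [10,12)=9 [11,13)=6 [13,15)=9 [14,16)=9

i=0 t=0 v=1: → [0,2); WM=−∞
i=1 t=0 v=9: → [0,2); WM=−∞
i=2 t=1 v=9: → [1,3),[0,2); WM=-2
i=3 t=2 v=3: → [2,4),[1,3); WM=-2
i=4 t=3 v=6: → [3,5),[2,4); WM=-2
i=5 t=4 v=6: → [4,6),[3,5); WM=1
i=6 t=4 v=7: → [4,6),[3,5); WM=1
i=7 t=9 v=8: → [9,11),[8,10); WM=1
i=8 t=9 v=7: → [9,11),[8,10); WM=6; [0,2) fires=9 [1,3) fires=9 [2,4) fires=6 [3,5) fires=7 [4,6) fires=7
i=9 t=4 v=2: DROP (t<6-1); WM=6
i=10 t=10 v=9: → [10,12),[9,11); WM=6
i=11 t=11 v=6: → [11,13),[10,12); WM=8
i=12 t=14 v=9: → [14,16),[13,15); WM=8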